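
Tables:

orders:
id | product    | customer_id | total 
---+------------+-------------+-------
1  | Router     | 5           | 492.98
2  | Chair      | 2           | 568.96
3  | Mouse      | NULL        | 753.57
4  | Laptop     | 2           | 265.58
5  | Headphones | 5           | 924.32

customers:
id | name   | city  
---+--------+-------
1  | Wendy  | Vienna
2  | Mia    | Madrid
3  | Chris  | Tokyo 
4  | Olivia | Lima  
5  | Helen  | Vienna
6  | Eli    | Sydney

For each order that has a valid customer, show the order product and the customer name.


INNER JOIN keeps only orders rows whose customer_id matches an id in customers. Walk through each order:
  - order 1 (Router): customer_id=5 -> matches Helen
  - order 2 (Chair): customer_id=2 -> matches Mia
  - order 3 (Mouse): customer_id=NULL, no match -> dropped
  - order 4 (Laptop): customer_id=2 -> matches Mia
  - order 5 (Headphones): customer_id=5 -> matches Helen
So 1 of 5 rows is dropped.

SQL:
SELECT a.product, b.name AS customer
FROM orders a
INNER JOIN customers b ON a.customer_id = b.id

Result:
product    | customer
-----------+---------
Router     | Helen   
Chair      | Mia     
Laptop     | Mia     
Headphones | Helen   


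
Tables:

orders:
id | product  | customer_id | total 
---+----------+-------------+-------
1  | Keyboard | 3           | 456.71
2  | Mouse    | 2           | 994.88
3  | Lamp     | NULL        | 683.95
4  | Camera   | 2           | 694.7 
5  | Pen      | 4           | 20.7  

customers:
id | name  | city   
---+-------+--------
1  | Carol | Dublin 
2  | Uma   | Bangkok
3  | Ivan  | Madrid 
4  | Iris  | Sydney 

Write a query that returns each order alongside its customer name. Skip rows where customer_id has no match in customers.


INNER JOIN keeps only orders rows whose customer_id matches an id in customers. Walk through each order:
  - order 1 (Keyboard): customer_id=3 -> matches Ivan
  - order 2 (Mouse): customer_id=2 -> matches Uma
  - order 3 (Lamp): customer_id=NULL, no match -> dropped
  - order 4 (Camera): customer_id=2 -> matches Uma
  - order 5 (Pen): customer_id=4 -> matches Iris
So 1 of 5 rows is dropped.

SQL:
SELECT a.product, b.name AS customer
FROM orders a
INNER JOIN customers b ON a.customer_id = b.id

Result:
product  | customer
---------+---------
Keyboard | Ivan    
Mouse    | Uma     
Camera   | Uma     
Pen      | Iris    


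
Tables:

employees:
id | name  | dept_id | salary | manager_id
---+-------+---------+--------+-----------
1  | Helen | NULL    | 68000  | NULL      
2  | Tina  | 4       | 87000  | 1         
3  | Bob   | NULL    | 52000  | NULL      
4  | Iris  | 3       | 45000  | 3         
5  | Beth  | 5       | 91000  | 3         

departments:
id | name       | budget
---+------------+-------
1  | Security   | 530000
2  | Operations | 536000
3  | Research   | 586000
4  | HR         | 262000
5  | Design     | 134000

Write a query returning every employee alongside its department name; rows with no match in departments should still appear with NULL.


LEFT JOIN keeps every row from employees (the left table); where dept_id has no match in departments, the department columns become NULL. Walk through each employee:
  - employee 1 (Helen): dept_id=NULL, no match -> kept with NULL
  - employee 2 (Tina): dept_id=4 -> matches HR
  - employee 3 (Bob): dept_id=NULL, no match -> kept with NULL
  - employee 4 (Iris): dept_id=3 -> matches Research
  - employee 5 (Beth): dept_id=5 -> matches Design
All 5 rows appear; 2 have NULL department.

SQL:
SELECT a.name, b.name AS department
FROM employees a
LEFT JOIN departments b ON a.dept_id = b.id

Result:
name  | department
------+-----------
Helen | NULL      
Tina  | HR        
Bob   | NULL      
Iris  | Research  
Beth  | Design    


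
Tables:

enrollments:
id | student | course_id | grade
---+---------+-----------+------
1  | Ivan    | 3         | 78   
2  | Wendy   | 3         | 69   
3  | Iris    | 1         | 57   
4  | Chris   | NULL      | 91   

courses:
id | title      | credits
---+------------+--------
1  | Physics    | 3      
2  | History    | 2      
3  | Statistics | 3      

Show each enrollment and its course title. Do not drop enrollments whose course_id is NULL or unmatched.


LEFT JOIN keeps every row from enrollments (the left table); where course_id has no match in courses, the course columns become NULL. Walk through each enrollment:
  - enrollment 1 (Ivan): course_id=3 -> matches Statistics
  - enrollment 2 (Wendy): course_id=3 -> matches Statistics
  - enrollment 3 (Iris): course_id=1 -> matches Physics
  - enrollment 4 (Chris): course_id=NULL, no match -> kept with NULL
All 4 rows appear; 1 has NULL course.

SQL:
SELECT a.student, b.title AS course
FROM enrollments a
LEFT JOIN courses b ON a.course_id = b.id

Result:
student | course    
--------+-----------
Ivan    | Statistics
Wendy   | Statistics
Iris    | Physics   
Chris   | NULL      


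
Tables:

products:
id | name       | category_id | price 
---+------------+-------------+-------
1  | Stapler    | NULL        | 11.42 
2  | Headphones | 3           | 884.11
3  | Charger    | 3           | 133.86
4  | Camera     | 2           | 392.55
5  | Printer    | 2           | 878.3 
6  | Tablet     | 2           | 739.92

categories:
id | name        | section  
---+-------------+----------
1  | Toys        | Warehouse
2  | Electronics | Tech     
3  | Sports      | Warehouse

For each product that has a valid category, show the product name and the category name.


INNER JOIN keeps only products rows whose category_id matches an id in categories. Walk through each product:
  - product 1 (Stapler): category_id=NULL, no match -> dropped
  - product 2 (Headphones): category_id=3 -> matches Sports
  - product 3 (Charger): category_id=3 -> matches Sports
  - product 4 (Camera): category_id=2 -> matches Electronics
  - product 5 (Printer): category_id=2 -> matches Electronics
  - product 6 (Tablet): category_id=2 -> matches Electronics
So 1 of 6 rows is dropped.

SQL:
SELECT a.name, b.name AS category
FROM products a
INNER JOIN categories b ON a.category_id = b.id

Result:
name       | category   
-----------+------------
Headphones | Sports     
Charger    | Sports     
Camera     | Electronics
Printer    | Electronics
Tablet     | Electronics


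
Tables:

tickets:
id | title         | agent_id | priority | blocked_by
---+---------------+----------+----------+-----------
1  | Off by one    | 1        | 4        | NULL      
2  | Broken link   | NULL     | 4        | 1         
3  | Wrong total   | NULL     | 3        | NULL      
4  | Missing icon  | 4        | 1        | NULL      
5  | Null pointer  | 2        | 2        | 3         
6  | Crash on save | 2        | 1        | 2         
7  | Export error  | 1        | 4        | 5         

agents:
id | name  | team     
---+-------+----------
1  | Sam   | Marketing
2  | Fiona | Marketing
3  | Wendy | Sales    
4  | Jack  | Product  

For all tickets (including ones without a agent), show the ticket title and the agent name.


LEFT JOIN keeps every row from tickets (the left table); where agent_id has no match in agents, the agent columns become NULL. Walk through each ticket:
  - ticket 1 (Off by one): agent_id=1 -> matches Sam
  - ticket 2 (Broken link): agent_id=NULL, no match -> kept with NULL
  - ticket 3 (Wrong total): agent_id=NULL, no match -> kept with NULL
  - ticket 4 (Missing icon): agent_id=4 -> matches Jack
  - ticket 5 (Null pointer): agent_id=2 -> matches Fiona
  - ticket 6 (Crash on save): agent_id=2 -> matches Fiona
  - ticket 7 (Export error): agent_id=1 -> matches Sam
All 7 rows appear; 2 have NULL agent.

SQL:
SELECT a.title, b.name AS agent
FROM tickets a
LEFT JOIN agents b ON a.agent_id = b.id

Result:
title         | agent
--------------+------
Off by one    | Sam  
Broken link   | NULL 
Wrong total   | NULL 
Missing icon  | Jack 
Null pointer  | Fiona
Crash on save | Fiona
Export error  | Sam  


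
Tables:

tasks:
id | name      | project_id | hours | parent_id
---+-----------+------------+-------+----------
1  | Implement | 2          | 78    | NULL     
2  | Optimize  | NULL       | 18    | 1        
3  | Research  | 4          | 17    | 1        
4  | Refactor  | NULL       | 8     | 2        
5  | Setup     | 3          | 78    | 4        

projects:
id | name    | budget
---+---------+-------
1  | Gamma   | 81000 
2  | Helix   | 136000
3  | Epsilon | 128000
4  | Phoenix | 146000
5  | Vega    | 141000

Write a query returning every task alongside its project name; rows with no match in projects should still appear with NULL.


LEFT JOIN keeps every row from tasks (the left table); where project_id has no match in projects, the project columns become NULL. Walk through each task:
  - task 1 (Implement): project_id=2 -> matches Helix
  - task 2 (Optimize): project_id=NULL, no match -> kept with NULL
  - task 3 (Research): project_id=4 -> matches Phoenix
  - task 4 (Refactor): project_id=NULL, no match -> kept with NULL
  - task 5 (Setup): project_id=3 -> matches Epsilon
All 5 rows appear; 2 have NULL project.

SQL:
SELECT a.name, b.name AS project
FROM tasks a
LEFT JOIN projects b ON a.project_id = b.id

Result:
name      | project
----------+--------
Implement | Helix  
Optimize  | NULL   
Research  | Phoenix
Refactor  | NULL   
Setup     | Epsilon


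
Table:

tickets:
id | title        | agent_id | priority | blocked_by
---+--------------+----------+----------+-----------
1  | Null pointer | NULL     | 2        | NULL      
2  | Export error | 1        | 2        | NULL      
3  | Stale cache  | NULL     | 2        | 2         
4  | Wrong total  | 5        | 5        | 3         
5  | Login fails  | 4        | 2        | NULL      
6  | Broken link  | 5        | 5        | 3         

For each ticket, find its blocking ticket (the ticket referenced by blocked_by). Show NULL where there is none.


This is a self-join: tickets is joined to a second copy of itself, matching each row's blocked_by to another row's id. Use LEFT JOIN so rows with blocked_by=NULL are kept.
  - ticket 1 (Null pointer): blocked_by=NULL -> NULL
  - ticket 2 (Export error): blocked_by=NULL -> NULL
  - ticket 3 (Stale cache): blocked_by=2 -> Export error
  - ticket 4 (Wrong total): blocked_by=3 -> Stale cache
  - ticket 5 (Login fails): blocked_by=NULL -> NULL
  - ticket 6 (Broken link): blocked_by=3 -> Stale cache

SQL:
SELECT a.title AS item, b.title AS blocked_by
FROM tickets a
LEFT JOIN tickets b ON a.blocked_by = b.id

Result:
item         | blocked_by  
-------------+-------------
Null pointer | NULL        
Export error | NULL        
Stale cache  | Export error
Wrong total  | Stale cache 
Login fails  | NULL        
Broken link  | Stale cache 


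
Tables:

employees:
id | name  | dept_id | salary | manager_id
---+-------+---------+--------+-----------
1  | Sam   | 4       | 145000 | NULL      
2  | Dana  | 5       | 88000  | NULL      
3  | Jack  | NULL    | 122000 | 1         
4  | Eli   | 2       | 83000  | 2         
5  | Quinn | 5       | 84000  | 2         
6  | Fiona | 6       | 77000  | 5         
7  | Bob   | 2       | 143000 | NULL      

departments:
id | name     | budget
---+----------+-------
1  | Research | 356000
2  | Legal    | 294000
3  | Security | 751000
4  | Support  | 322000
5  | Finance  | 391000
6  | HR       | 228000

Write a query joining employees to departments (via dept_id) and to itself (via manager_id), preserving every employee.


Two LEFT JOINs from the same base table employees: one to departments via dept_id, one to employees itself via manager_id. Both are LEFT so every employee is preserved.
Match against departments:
  - employee 1 (Sam): dept_id=4 -> matches Support
  - employee 2 (Dana): dept_id=5 -> matches Finance
  - employee 3 (Jack): dept_id=NULL, no match -> kept with NULL
  - employee 4 (Eli): dept_id=2 -> matches Legal
  - employee 5 (Quinn): dept_id=5 -> matches Finance
  - employee 6 (Fiona): dept_id=6 -> matches HR
  - employee 7 (Bob): dept_id=2 -> matches Legal
Match against employees (self):
  - employee 1 (Sam): manager_id=NULL -> NULL
  - employee 2 (Dana): manager_id=NULL -> NULL
  - employee 3 (Jack): manager_id=1 -> Sam
  - employee 4 (Eli): manager_id=2 -> Dana
  - employee 5 (Quinn): manager_id=2 -> Dana
  - employee 6 (Fiona): manager_id=5 -> Quinn
  - employee 7 (Bob): manager_id=NULL -> NULL

SQL:
SELECT a.name, b.name AS department, c.name AS manager
FROM employees a
LEFT JOIN departments b ON a.dept_id = b.id
LEFT JOIN employees c ON a.manager_id = c.id

Result:
name  | department | manager
------+------------+--------
Sam   | Support    | NULL   
Dana  | Finance    | NULL   
Jack  | NULL       | Sam    
Eli   | Legal      | Dana   
Quinn | Finance    | Dana   
Fiona | HR         | Quinn  
Bob   | Legal      | NULL   


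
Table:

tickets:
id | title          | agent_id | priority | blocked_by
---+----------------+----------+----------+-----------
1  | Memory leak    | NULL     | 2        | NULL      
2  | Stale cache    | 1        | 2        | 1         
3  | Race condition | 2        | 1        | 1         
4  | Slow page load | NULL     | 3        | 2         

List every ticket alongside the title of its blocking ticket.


This is a self-join: tickets is joined to a second copy of itself, matching each row's blocked_by to another row's id. Use LEFT JOIN so rows with blocked_by=NULL are kept.
  - ticket 1 (Memory leak): blocked_by=NULL -> NULL
  - ticket 2 (Stale cache): blocked_by=1 -> Memory leak
  - ticket 3 (Race condition): blocked_by=1 -> Memory leak
  - ticket 4 (Slow page load): blocked_by=2 -> Stale cache

SQL:
SELECT a.title AS item, b.title AS blocked_by
FROM tickets a
LEFT JOIN tickets b ON a.blocked_by = b.id

Result:
item           | blocked_by 
---------------+------------
Memory leak    | NULL       
Stale cache    | Memory leak
Race condition | Memory leak
Slow page load | Stale cache


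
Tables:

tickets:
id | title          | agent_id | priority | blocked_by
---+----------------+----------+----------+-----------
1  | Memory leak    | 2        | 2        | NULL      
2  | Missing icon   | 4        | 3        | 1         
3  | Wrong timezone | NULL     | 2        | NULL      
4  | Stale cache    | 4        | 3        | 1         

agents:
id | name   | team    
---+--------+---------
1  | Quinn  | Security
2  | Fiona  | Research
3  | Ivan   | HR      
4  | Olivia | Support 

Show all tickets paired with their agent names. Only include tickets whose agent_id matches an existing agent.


INNER JOIN keeps only tickets rows whose agent_id matches an id in agents. Walk through each ticket:
  - ticket 1 (Memory leak): agent_id=2 -> matches Fiona
  - ticket 2 (Missing icon): agent_id=4 -> matches Olivia
  - ticket 3 (Wrong timezone): agent_id=NULL, no match -> dropped
  - ticket 4 (Stale cache): agent_id=4 -> matches Olivia
So 1 of 4 rows is dropped.

SQL:
SELECT a.title, b.name AS agent
FROM tickets a
INNER JOIN agents b ON a.agent_id = b.id

Result:
title        | agent 
-------------+-------
Memory leak  | Fiona 
Missing icon | Olivia
Stale cache  | Olivia


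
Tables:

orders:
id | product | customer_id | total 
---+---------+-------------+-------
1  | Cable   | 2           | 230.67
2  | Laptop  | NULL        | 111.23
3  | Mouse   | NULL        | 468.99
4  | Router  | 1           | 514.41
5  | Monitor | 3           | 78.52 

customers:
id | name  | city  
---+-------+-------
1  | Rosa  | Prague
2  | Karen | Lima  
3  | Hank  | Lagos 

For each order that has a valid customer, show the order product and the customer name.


INNER JOIN keeps only orders rows whose customer_id matches an id in customers. Walk through each order:
  - order 1 (Cable): customer_id=2 -> matches Karen
  - order 2 (Laptop): customer_id=NULL, no match -> dropped
  - order 3 (Mouse): customer_id=NULL, no match -> dropped
  - order 4 (Router): customer_id=1 -> matches Rosa
  - order 5 (Monitor): customer_id=3 -> matches Hank
So 2 of 5 rows are dropped.

SQL:
SELECT a.product, b.name AS customer
FROM orders a
INNER JOIN customers b ON a.customer_id = b.id

Result:
product | customer
--------+---------
Cable   | Karen   
Router  | Rosa    
Monitor | Hank    


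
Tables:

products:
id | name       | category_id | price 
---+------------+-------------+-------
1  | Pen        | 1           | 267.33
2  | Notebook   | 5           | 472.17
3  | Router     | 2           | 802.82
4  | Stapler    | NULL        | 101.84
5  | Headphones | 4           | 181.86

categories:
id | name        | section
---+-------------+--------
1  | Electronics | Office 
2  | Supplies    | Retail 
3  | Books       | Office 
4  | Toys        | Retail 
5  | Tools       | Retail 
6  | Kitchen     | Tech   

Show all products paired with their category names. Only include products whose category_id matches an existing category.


INNER JOIN keeps only products rows whose category_id matches an id in categories. Walk through each product:
  - product 1 (Pen): category_id=1 -> matches Electronics
  - product 2 (Notebook): category_id=5 -> matches Tools
  - product 3 (Router): category_id=2 -> matches Supplies
  - product 4 (Stapler): category_id=NULL, no match -> dropped
  - product 5 (Headphones): category_id=4 -> matches Toys
So 1 of 5 rows is dropped.

SQL:
SELECT a.name, b.name AS category
FROM products a
INNER JOIN categories b ON a.category_id = b.id

Result:
name       | category   
-----------+------------
Pen        | Electronics
Notebook   | Tools      
Router     | Supplies   
Headphones | Toys       


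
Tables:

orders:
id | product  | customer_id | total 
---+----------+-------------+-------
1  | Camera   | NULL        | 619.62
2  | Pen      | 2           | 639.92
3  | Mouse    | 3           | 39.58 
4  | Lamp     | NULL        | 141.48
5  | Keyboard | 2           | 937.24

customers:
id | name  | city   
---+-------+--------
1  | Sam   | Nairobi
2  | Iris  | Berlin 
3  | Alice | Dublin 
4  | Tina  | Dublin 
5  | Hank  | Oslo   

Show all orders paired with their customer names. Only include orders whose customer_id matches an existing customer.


INNER JOIN keeps only orders rows whose customer_id matches an id in customers. Walk through each order:
  - order 1 (Camera): customer_id=NULL, no match -> dropped
  - order 2 (Pen): customer_id=2 -> matches Iris
  - order 3 (Mouse): customer_id=3 -> matches Alice
  - order 4 (Lamp): customer_id=NULL, no match -> dropped
  - order 5 (Keyboard): customer_id=2 -> matches Iris
So 2 of 5 rows are dropped.

SQL:
SELECT a.product, b.name AS customer
FROM orders a
INNER JOIN customers b ON a.customer_id = b.id

Result:
product  | customer
---------+---------
Pen      | Iris    
Mouse    | Alice   
Keyboard | Iris    


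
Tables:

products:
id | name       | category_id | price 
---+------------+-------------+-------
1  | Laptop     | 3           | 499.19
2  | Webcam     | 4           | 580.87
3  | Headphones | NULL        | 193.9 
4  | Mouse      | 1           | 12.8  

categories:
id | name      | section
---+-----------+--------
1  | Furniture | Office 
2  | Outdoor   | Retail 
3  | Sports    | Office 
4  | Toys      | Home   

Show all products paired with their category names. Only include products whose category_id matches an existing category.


INNER JOIN keeps only products rows whose category_id matches an id in categories. Walk through each product:
  - product 1 (Laptop): category_id=3 -> matches Sports
  - product 2 (Webcam): category_id=4 -> matches Toys
  - product 3 (Headphones): category_id=NULL, no match -> dropped
  - product 4 (Mouse): category_id=1 -> matches Furniture
So 1 of 4 rows is dropped.

SQL:
SELECT a.name, b.name AS category
FROM products a
INNER JOIN categories b ON a.category_id = b.id

Result:
name   | category 
-------+----------
Laptop | Sports   
Webcam | Toys     
Mouse  | Furniture


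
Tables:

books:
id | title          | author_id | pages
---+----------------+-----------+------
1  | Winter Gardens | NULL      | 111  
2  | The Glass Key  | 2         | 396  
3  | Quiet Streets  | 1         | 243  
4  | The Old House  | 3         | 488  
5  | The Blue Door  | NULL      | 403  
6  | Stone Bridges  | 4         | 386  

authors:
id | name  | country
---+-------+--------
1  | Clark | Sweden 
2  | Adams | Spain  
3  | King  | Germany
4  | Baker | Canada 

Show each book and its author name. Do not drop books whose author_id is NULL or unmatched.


LEFT JOIN keeps every row from books (the left table); where author_id has no match in authors, the author columns become NULL. Walk through each book:
  - book 1 (Winter Gardens): author_id=NULL, no match -> kept with NULL
  - book 2 (The Glass Key): author_id=2 -> matches Adams
  - book 3 (Quiet Streets): author_id=1 -> matches Clark
  - book 4 (The Old House): author_id=3 -> matches King
  - book 5 (The Blue Door): author_id=NULL, no match -> kept with NULL
  - book 6 (Stone Bridges): author_id=4 -> matches Baker
All 6 rows appear; 2 have NULL author.

SQL:
SELECT a.title, b.name AS author
FROM books a
LEFT JOIN authors b ON a.author_id = b.id

Result:
title          | author
---------------+-------
Winter Gardens | NULL  
The Glass Key  | Adams 
Quiet Streets  | Clark 
The Old House  | King  
The Blue Door  | NULL  
Stone Bridges  | Baker 


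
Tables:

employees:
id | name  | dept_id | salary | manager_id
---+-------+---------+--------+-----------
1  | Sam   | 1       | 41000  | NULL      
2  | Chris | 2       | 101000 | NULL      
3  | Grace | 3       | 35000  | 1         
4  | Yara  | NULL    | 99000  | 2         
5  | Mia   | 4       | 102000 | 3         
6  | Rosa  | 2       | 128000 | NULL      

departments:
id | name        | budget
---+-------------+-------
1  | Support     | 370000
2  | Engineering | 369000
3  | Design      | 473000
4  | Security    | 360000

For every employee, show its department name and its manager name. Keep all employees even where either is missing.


Two LEFT JOINs from the same base table employees: one to departments via dept_id, one to employees itself via manager_id. Both are LEFT so every employee is preserved.
Match against departments:
  - employee 1 (Sam): dept_id=1 -> matches Support
  - employee 2 (Chris): dept_id=2 -> matches Engineering
  - employee 3 (Grace): dept_id=3 -> matches Design
  - employee 4 (Yara): dept_id=NULL, no match -> kept with NULL
  - employee 5 (Mia): dept_id=4 -> matches Security
  - employee 6 (Rosa): dept_id=2 -> matches Engineering
Match against employees (self):
  - employee 1 (Sam): manager_id=NULL -> NULL
  - employee 2 (Chris): manager_id=NULL -> NULL
  - employee 3 (Grace): manager_id=1 -> Sam
  - employee 4 (Yara): manager_id=2 -> Chris
  - employee 5 (Mia): manager_id=3 -> Grace
  - employee 6 (Rosa): manager_id=NULL -> NULL

SQL:
SELECT a.name, b.name AS department, c.name AS manager
FROM employees a
LEFT JOIN departments b ON a.dept_id = b.id
LEFT JOIN employees c ON a.manager_id = c.id

Result:
name  | department  | manager
------+-------------+--------
Sam   | Support     | NULL   
Chris | Engineering | NULL   
Grace | Design      | Sam    
Yara  | NULL        | Chris  
Mia   | Security    | Grace  
Rosa  | Engineering | NULL   


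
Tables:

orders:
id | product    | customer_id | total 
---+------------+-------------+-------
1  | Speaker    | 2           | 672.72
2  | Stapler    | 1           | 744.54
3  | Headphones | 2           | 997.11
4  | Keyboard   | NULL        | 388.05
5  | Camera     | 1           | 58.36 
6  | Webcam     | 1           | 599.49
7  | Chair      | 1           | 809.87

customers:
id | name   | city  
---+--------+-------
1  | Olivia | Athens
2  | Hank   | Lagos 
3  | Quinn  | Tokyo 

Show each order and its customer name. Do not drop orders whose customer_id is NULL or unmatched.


LEFT JOIN keeps every row from orders (the left table); where customer_id has no match in customers, the customer columns become NULL. Walk through each order:
  - order 1 (Speaker): customer_id=2 -> matches Hank
  - order 2 (Stapler): customer_id=1 -> matches Olivia
  - order 3 (Headphones): customer_id=2 -> matches Hank
  - order 4 (Keyboard): customer_id=NULL, no match -> kept with NULL
  - order 5 (Camera): customer_id=1 -> matches Olivia
  - order 6 (Webcam): customer_id=1 -> matches Olivia
  - order 7 (Chair): customer_id=1 -> matches Olivia
All 7 rows appear; 1 has NULL customer.

SQL:
SELECT a.product, b.name AS customer
FROM orders a
LEFT JOIN customers b ON a.customer_id = b.id

Result:
product    | customer
-----------+---------
Speaker    | Hank    
Stapler    | Olivia  
Headphones | Hank    
Keyboard   | NULL    
Camera     | Olivia  
Webcam     | Olivia  
Chair      | Olivia  


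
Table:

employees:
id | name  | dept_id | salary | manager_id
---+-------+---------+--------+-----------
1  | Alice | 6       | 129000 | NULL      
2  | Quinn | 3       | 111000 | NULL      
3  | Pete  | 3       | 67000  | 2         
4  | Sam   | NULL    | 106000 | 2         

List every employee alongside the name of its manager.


This is a self-join: employees is joined to a second copy of itself, matching each row's manager_id to another row's id. Use LEFT JOIN so rows with manager_id=NULL are kept.
  - employee 1 (Alice): manager_id=NULL -> NULL
  - employee 2 (Quinn): manager_id=NULL -> NULL
  - employee 3 (Pete): manager_id=2 -> Quinn
  - employee 4 (Sam): manager_id=2 -> Quinn

SQL:
SELECT a.name AS item, b.name AS manager
FROM employees a
LEFT JOIN employees b ON a.manager_id = b.id

Result:
item  | manager
------+--------
Alice | NULL   
Quinn | NULL   
Pete  | Quinn  
Sam   | Quinn  


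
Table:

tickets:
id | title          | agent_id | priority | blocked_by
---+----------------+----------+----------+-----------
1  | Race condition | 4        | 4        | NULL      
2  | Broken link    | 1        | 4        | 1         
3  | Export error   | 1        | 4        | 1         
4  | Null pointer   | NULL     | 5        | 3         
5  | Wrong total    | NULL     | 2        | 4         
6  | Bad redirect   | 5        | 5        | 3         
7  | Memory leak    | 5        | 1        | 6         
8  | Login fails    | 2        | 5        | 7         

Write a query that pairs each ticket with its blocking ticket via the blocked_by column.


This is a self-join: tickets is joined to a second copy of itself, matching each row's blocked_by to another row's id. Use LEFT JOIN so rows with blocked_by=NULL are kept.
  - ticket 1 (Race condition): blocked_by=NULL -> NULL
  - ticket 2 (Broken link): blocked_by=1 -> Race condition
  - ticket 3 (Export error): blocked_by=1 -> Race condition
  - ticket 4 (Null pointer): blocked_by=3 -> Export error
  - ticket 5 (Wrong total): blocked_by=4 -> Null pointer
  - ticket 6 (Bad redirect): blocked_by=3 -> Export error
  - ticket 7 (Memory leak): blocked_by=6 -> Bad redirect
  - ticket 8 (Login fails): blocked_by=7 -> Memory leak

SQL:
SELECT a.title AS item, b.title AS blocked_by
FROM tickets a
LEFT JOIN tickets b ON a.blocked_by = b.id

Result:
item           | blocked_by    
---------------+---------------
Race condition | NULL          
Broken link    | Race condition
Export error   | Race condition
Null pointer   | Export error  
Wrong total    | Null pointer  
Bad redirect   | Export error  
Memory leak    | Bad redirect  
Login fails    | Memory leak   


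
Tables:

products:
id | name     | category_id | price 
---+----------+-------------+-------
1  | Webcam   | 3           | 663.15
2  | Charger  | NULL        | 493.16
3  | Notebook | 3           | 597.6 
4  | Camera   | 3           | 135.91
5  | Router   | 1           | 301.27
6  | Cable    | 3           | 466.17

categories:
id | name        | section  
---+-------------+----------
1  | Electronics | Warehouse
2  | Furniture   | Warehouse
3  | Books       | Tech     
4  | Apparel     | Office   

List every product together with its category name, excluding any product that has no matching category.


INNER JOIN keeps only products rows whose category_id matches an id in categories. Walk through each product:
  - product 1 (Webcam): category_id=3 -> matches Books
  - product 2 (Charger): category_id=NULL, no match -> dropped
  - product 3 (Notebook): category_id=3 -> matches Books
  - product 4 (Camera): category_id=3 -> matches Books
  - product 5 (Router): category_id=1 -> matches Electronics
  - product 6 (Cable): category_id=3 -> matches Books
So 1 of 6 rows is dropped.

SQL:
SELECT a.name, b.name AS category
FROM products a
INNER JOIN categories b ON a.category_id = b.id

Result:
name     | category   
---------+------------
Webcam   | Books      
Notebook | Books      
Camera   | Books      
Router   | Electronics
Cable    | Books      


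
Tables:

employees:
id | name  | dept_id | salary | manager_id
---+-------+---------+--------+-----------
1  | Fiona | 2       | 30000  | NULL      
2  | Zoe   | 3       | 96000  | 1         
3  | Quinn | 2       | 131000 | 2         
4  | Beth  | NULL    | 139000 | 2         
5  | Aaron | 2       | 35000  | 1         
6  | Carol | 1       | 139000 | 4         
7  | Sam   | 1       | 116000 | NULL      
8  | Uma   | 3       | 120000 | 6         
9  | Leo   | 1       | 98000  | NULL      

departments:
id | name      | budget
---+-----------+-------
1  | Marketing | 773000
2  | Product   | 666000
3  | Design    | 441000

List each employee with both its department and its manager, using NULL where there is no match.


Two LEFT JOINs from the same base table employees: one to departments via dept_id, one to employees itself via manager_id. Both are LEFT so every employee is preserved.
Match against departments:
  - employee 1 (Fiona): dept_id=2 -> matches Product
  - employee 2 (Zoe): dept_id=3 -> matches Design
  - employee 3 (Quinn): dept_id=2 -> matches Product
  - employee 4 (Beth): dept_id=NULL, no match -> kept with NULL
  - employee 5 (Aaron): dept_id=2 -> matches Product
  - employee 6 (Carol): dept_id=1 -> matches Marketing
  - employee 7 (Sam): dept_id=1 -> matches Marketing
  - employee 8 (Uma): dept_id=3 -> matches Design
  - employee 9 (Leo): dept_id=1 -> matches Marketing
Match against employees (self):
  - employee 1 (Fiona): manager_id=NULL -> NULL
  - employee 2 (Zoe): manager_id=1 -> Fiona
  - employee 3 (Quinn): manager_id=2 -> Zoe
  - employee 4 (Beth): manager_id=2 -> Zoe
  - employee 5 (Aaron): manager_id=1 -> Fiona
  - employee 6 (Carol): manager_id=4 -> Beth
  - employee 7 (Sam): manager_id=NULL -> NULL
  - employee 8 (Uma): manager_id=6 -> Carol
  - employee 9 (Leo): manager_id=NULL -> NULL

SQL:
SELECT a.name, b.name AS department, c.name AS manager
FROM employees a
LEFT JOIN departments b ON a.dept_id = b.id
LEFT JOIN employees c ON a.manager_id = c.id

Result:
name  | department | manager
------+------------+--------
Fiona | Product    | NULL   
Zoe   | Design     | Fiona  
Quinn | Product    | Zoe    
Beth  | NULL       | Zoe    
Aaron | Product    | Fiona  
Carol | Marketing  | Beth   
Sam   | Marketing  | NULL   
Uma   | Design     | Carol  
Leo   | Marketing  | NULL   


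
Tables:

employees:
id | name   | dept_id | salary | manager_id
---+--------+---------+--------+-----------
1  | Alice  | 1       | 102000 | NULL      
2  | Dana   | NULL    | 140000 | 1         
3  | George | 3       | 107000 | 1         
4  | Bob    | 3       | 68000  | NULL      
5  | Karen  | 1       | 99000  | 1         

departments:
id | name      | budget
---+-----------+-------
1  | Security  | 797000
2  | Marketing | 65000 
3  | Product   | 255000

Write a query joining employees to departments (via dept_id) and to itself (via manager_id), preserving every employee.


Two LEFT JOINs from the same base table employees: one to departments via dept_id, one to employees itself via manager_id. Both are LEFT so every employee is preserved.
Match against departments:
  - employee 1 (Alice): dept_id=1 -> matches Security
  - employee 2 (Dana): dept_id=NULL, no match -> kept with NULL
  - employee 3 (George): dept_id=3 -> matches Product
  - employee 4 (Bob): dept_id=3 -> matches Product
  - employee 5 (Karen): dept_id=1 -> matches Security
Match against employees (self):
  - employee 1 (Alice): manager_id=NULL -> NULL
  - employee 2 (Dana): manager_id=1 -> Alice
  - employee 3 (George): manager_id=1 -> Alice
  - employee 4 (Bob): manager_id=NULL -> NULL
  - employee 5 (Karen): manager_id=1 -> Alice

SQL:
SELECT a.name, b.name AS department, c.name AS manager
FROM employees a
LEFT JOIN departments b ON a.dept_id = b.id
LEFT JOIN employees c ON a.manager_id = c.id

Result:
name   | department | manager
-------+------------+--------
Alice  | Security   | NULL   
Dana   | NULL       | Alice  
George | Product    | Alice  
Bob    | Product    | NULL   
Karen  | Security   | Alice  


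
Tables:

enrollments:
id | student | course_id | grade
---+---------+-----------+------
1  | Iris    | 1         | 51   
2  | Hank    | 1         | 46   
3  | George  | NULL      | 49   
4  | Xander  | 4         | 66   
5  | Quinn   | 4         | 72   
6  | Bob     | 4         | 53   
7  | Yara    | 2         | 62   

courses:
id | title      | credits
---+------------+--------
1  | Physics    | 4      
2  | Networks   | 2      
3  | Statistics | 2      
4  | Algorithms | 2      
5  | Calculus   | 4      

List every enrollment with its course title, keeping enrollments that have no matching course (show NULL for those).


LEFT JOIN keeps every row from enrollments (the left table); where course_id has no match in courses, the course columns become NULL. Walk through each enrollment:
  - enrollment 1 (Iris): course_id=1 -> matches Physics
  - enrollment 2 (Hank): course_id=1 -> matches Physics
  - enrollment 3 (George): course_id=NULL, no match -> kept with NULL
  - enrollment 4 (Xander): course_id=4 -> matches Algorithms
  - enrollment 5 (Quinn): course_id=4 -> matches Algorithms
  - enrollment 6 (Bob): course_id=4 -> matches Algorithms
  - enrollment 7 (Yara): course_id=2 -> matches Networks
All 7 rows appear; 1 has NULL course.

SQL:
SELECT a.student, b.title AS course
FROM enrollments a
LEFT JOIN courses b ON a.course_id = b.id

Result:
student | course    
--------+-----------
Iris    | Physics   
Hank    | Physics   
George  | NULL      
Xander  | Algorithms
Quinn   | Algorithms
Bob     | Algorithms
Yara    | Networks  


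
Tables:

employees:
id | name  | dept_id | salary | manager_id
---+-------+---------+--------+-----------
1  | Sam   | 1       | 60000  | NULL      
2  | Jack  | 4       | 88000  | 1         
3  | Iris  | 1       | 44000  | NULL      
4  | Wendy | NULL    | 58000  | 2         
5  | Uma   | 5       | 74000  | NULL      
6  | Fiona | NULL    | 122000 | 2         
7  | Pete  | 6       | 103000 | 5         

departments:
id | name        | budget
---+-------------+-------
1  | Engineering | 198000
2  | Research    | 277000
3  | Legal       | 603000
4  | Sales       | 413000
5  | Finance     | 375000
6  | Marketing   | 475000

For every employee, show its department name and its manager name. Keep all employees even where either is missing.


Two LEFT JOINs from the same base table employees: one to departments via dept_id, one to employees itself via manager_id. Both are LEFT so every employee is preserved.
Match against departments:
  - employee 1 (Sam): dept_id=1 -> matches Engineering
  - employee 2 (Jack): dept_id=4 -> matches Sales
  - employee 3 (Iris): dept_id=1 -> matches Engineering
  - employee 4 (Wendy): dept_id=NULL, no match -> kept with NULL
  - employee 5 (Uma): dept_id=5 -> matches Finance
  - employee 6 (Fiona): dept_id=NULL, no match -> kept with NULL
  - employee 7 (Pete): dept_id=6 -> matches Marketing
Match against employees (self):
  - employee 1 (Sam): manager_id=NULL -> NULL
  - employee 2 (Jack): manager_id=1 -> Sam
  - employee 3 (Iris): manager_id=NULL -> NULL
  - employee 4 (Wendy): manager_id=2 -> Jack
  - employee 5 (Uma): manager_id=NULL -> NULL
  - employee 6 (Fiona): manager_id=2 -> Jack
  - employee 7 (Pete): manager_id=5 -> Uma

SQL:
SELECT a.name, b.name AS department, c.name AS manager
FROM employees a
LEFT JOIN departments b ON a.dept_id = b.id
LEFT JOIN employees c ON a.manager_id = c.id

Result:
name  | department  | manager
------+-------------+--------
Sam   | Engineering | NULL   
Jack  | Sales       | Sam    
Iris  | Engineering | NULL   
Wendy | NULL        | Jack   
Uma   | Finance     | NULL   
Fiona | NULL        | Jack   
Pete  | Marketing   | Uma    


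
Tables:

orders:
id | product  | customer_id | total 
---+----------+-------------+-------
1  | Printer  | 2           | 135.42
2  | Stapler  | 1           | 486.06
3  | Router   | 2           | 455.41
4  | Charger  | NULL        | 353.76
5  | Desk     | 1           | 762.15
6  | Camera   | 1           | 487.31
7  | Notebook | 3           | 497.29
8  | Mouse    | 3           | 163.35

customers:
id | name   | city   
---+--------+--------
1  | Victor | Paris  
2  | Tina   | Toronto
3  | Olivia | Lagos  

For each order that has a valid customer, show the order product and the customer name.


INNER JOIN keeps only orders rows whose customer_id matches an id in customers. Walk through each order:
  - order 1 (Printer): customer_id=2 -> matches Tina
  - order 2 (Stapler): customer_id=1 -> matches Victor
  - order 3 (Router): customer_id=2 -> matches Tina
  - order 4 (Charger): customer_id=NULL, no match -> dropped
  - order 5 (Desk): customer_id=1 -> matches Victor
  - order 6 (Camera): customer_id=1 -> matches Victor
  - order 7 (Notebook): customer_id=3 -> matches Olivia
  - order 8 (Mouse): customer_id=3 -> matches Olivia
So 1 of 8 rows is dropped.

SQL:
SELECT a.product, b.name AS customer
FROM orders a
INNER JOIN customers b ON a.customer_id = b.id

Result:
product  | customer
---------+---------
Printer  | Tina    
Stapler  | Victor  
Router   | Tina    
Desk     | Victor  
Camera   | Victor  
Notebook | Olivia  
Mouse    | Olivia  


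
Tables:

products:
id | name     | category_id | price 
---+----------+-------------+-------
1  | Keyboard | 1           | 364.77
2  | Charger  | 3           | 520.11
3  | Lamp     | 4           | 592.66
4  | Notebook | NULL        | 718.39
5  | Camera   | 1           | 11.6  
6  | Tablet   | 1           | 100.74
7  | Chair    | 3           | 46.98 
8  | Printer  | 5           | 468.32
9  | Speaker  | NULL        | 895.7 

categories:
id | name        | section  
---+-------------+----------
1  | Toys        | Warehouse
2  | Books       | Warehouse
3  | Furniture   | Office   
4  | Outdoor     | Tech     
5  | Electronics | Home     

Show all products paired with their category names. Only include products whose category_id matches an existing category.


INNER JOIN keeps only products rows whose category_id matches an id in categories. Walk through each product:
  - product 1 (Keyboard): category_id=1 -> matches Toys
  - product 2 (Charger): category_id=3 -> matches Furniture
  - product 3 (Lamp): category_id=4 -> matches Outdoor
  - product 4 (Notebook): category_id=NULL, no match -> dropped
  - product 5 (Camera): category_id=1 -> matches Toys
  - product 6 (Tablet): category_id=1 -> matches Toys
  - product 7 (Chair): category_id=3 -> matches Furniture
  - product 8 (Printer): category_id=5 -> matches Electronics
  - product 9 (Speaker): category_id=NULL, no match -> dropped
So 2 of 9 rows are dropped.

SQL:
SELECT a.name, b.name AS category
FROM products a
INNER JOIN categories b ON a.category_id = b.id

Result:
name     | category   
---------+------------
Keyboard | Toys       
Charger  | Furniture  
Lamp     | Outdoor    
Camera   | Toys       
Tablet   | Toys       
Chair    | Furniture  
Printer  | Electronics


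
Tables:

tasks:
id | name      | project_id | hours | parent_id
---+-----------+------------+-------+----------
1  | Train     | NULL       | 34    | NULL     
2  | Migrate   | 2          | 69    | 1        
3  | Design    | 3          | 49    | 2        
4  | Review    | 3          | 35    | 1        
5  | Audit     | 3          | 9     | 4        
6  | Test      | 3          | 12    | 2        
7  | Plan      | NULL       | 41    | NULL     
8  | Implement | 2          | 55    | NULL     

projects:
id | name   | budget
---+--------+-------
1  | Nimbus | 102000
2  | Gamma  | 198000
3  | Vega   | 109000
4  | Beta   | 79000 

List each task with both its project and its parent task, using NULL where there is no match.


Two LEFT JOINs from the same base table tasks: one to projects via project_id, one to tasks itself via parent_id. Both are LEFT so every task is preserved.
Match against projects:
  - task 1 (Train): project_id=NULL, no match -> kept with NULL
  - task 2 (Migrate): project_id=2 -> matches Gamma
  - task 3 (Design): project_id=3 -> matches Vega
  - task 4 (Review): project_id=3 -> matches Vega
  - task 5 (Audit): project_id=3 -> matches Vega
  - task 6 (Test): project_id=3 -> matches Vega
  - task 7 (Plan): project_id=NULL, no match -> kept with NULL
  - task 8 (Implement): project_id=2 -> matches Gamma
Match against tasks (self):
  - task 1 (Train): parent_id=NULL -> NULL
  - task 2 (Migrate): parent_id=1 -> Train
  - task 3 (Design): parent_id=2 -> Migrate
  - task 4 (Review): parent_id=1 -> Train
  - task 5 (Audit): parent_id=4 -> Review
  - task 6 (Test): parent_id=2 -> Migrate
  - task 7 (Plan): parent_id=NULL -> NULL
  - task 8 (Implement): parent_id=NULL -> NULL

SQL:
SELECT a.name, b.name AS project, c.name AS parent
FROM tasks a
LEFT JOIN projects b ON a.project_id = b.id
LEFT JOIN tasks c ON a.parent_id = c.id

Result:
name      | project | parent 
----------+---------+--------
Train     | NULL    | NULL   
Migrate   | Gamma   | Train  
Design    | Vega    | Migrate
Review    | Vega    | Train  
Audit     | Vega    | Review 
Test      | Vega    | Migrate
Plan      | NULL    | NULL   
Implement | Gamma   | NULL   
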